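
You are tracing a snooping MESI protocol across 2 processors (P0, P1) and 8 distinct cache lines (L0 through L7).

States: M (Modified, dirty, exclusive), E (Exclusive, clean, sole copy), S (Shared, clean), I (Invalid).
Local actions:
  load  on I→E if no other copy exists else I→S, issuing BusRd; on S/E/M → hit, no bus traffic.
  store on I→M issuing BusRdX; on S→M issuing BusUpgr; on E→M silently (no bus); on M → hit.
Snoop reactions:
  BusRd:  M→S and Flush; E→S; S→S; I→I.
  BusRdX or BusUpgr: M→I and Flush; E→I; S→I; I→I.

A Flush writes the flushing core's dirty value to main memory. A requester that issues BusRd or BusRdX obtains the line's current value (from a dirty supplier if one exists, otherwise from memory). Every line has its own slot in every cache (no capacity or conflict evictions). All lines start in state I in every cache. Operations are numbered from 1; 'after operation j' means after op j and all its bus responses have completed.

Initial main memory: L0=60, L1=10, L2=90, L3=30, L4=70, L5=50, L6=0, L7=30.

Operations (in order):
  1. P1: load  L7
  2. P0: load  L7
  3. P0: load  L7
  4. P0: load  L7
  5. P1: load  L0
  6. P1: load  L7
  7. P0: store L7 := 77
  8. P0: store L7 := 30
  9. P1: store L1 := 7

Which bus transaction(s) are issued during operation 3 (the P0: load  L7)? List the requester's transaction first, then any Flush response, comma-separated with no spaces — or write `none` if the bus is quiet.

bus = none

  op1 P1: load  L7 → I/E on L7; bus BusRd; mem=30
  op2 P0: load  L7 → S/S on L7; bus BusRd; mem=30
  op3 P0: load  L7 → S/S on L7; bus (none); mem=30
  op4 P0: load  L7 → S/S on L7; bus (none); mem=30
  op5 P1: load  L0 → I/E on L0; bus BusRd; mem=60
  op6 P1: load  L7 → S/S on L7; bus (none); mem=30
  op7 P0: store L7 := 77 → M/I on L7; bus BusUpgr; mem=30
  op8 P0: store L7 := 30 → M/I on L7; bus (none); mem=30
  op9 P1: store L1 := 7 → I/M on L1; bus BusRdX; mem=10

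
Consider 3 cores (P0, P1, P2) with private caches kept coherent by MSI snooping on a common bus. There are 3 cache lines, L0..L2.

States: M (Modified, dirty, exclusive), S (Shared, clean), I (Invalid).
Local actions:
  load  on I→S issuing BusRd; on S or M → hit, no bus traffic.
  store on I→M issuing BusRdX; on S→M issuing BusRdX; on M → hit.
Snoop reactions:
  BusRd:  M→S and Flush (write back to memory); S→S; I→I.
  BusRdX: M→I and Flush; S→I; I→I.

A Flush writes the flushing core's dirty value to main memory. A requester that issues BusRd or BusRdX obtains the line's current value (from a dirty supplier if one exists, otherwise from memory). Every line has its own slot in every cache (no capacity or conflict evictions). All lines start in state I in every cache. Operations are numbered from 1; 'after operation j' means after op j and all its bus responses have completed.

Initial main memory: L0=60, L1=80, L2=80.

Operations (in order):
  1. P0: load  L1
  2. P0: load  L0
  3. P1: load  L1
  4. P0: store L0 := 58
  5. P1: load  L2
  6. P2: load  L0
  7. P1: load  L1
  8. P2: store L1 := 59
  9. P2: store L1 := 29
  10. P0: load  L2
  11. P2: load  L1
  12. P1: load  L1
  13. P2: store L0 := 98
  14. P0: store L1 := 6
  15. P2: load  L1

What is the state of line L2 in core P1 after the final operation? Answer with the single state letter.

state = S

[1] P0: load  L1 | P0:S(80), P1:I, P2:I | bus: BusRd
[2] P0: load  L0 | P0:S(60), P1:I, P2:I | bus: BusRd
[3] P1: load  L1 | P0:S(80), P1:S(80), P2:I | bus: BusRd
[4] P0: store L0 := 58 | P0:M(58), P1:I, P2:I | bus: BusRdX
[5] P1: load  L2 | P0:I, P1:S(80), P2:I | bus: BusRd
[6] P2: load  L0 | P0:S(58), P1:I, P2:S(58) | bus: BusRd,Flush
[7] P1: load  L1 | P0:S(80), P1:S(80), P2:I | bus: none
[8] P2: store L1 := 59 | P0:I, P1:I, P2:M(59) | bus: BusRdX
[9] P2: store L1 := 29 | P0:I, P1:I, P2:M(29) | bus: none
[10] P0: load  L2 | P0:S(80), P1:S(80), P2:I | bus: BusRd
[11] P2: load  L1 | P0:I, P1:I, P2:M(29) | bus: none
[12] P1: load  L1 | P0:I, P1:S(29), P2:S(29) | bus: BusRd,Flush
[13] P2: store L0 := 98 | P0:I, P1:I, P2:M(98) | bus: BusRdX
[14] P0: store L1 := 6 | P0:M(6), P1:I, P2:I | bus: BusRdX
[15] P2: load  L1 | P0:S(6), P1:I, P2:S(6) | bus: BusRd,Flush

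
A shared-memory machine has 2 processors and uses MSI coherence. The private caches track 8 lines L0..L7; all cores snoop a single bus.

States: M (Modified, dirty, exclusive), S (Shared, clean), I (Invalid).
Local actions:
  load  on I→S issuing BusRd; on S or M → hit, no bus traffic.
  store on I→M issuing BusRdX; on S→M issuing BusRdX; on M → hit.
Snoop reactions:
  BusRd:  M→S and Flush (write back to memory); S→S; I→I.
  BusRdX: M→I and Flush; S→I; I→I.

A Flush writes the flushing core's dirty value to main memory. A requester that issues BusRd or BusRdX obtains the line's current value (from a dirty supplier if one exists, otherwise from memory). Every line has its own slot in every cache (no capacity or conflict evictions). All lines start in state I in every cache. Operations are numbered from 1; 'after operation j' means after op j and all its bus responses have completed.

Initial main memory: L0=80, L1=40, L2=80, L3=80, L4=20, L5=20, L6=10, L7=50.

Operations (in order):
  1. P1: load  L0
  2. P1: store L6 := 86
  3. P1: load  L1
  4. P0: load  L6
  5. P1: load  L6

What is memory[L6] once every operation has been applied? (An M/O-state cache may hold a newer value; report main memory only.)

1. P1: load  L0  bus=[BusRd]  L0: P0=I P1=S  mem[L0]=80
2. P1: store L6 := 86  bus=[BusRdX]  L6: P0=I P1=M  mem[L6]=10
3. P1: load  L1  bus=[BusRd]  L1: P0=I P1=S  mem[L1]=40
4. P0: load  L6  bus=[BusRd,Flush]  L6: P0=S P1=S  mem[L6]=86
5. P1: load  L6  bus=[-]  L6: P0=S P1=S  mem[L6]=86

memory[L6] = 86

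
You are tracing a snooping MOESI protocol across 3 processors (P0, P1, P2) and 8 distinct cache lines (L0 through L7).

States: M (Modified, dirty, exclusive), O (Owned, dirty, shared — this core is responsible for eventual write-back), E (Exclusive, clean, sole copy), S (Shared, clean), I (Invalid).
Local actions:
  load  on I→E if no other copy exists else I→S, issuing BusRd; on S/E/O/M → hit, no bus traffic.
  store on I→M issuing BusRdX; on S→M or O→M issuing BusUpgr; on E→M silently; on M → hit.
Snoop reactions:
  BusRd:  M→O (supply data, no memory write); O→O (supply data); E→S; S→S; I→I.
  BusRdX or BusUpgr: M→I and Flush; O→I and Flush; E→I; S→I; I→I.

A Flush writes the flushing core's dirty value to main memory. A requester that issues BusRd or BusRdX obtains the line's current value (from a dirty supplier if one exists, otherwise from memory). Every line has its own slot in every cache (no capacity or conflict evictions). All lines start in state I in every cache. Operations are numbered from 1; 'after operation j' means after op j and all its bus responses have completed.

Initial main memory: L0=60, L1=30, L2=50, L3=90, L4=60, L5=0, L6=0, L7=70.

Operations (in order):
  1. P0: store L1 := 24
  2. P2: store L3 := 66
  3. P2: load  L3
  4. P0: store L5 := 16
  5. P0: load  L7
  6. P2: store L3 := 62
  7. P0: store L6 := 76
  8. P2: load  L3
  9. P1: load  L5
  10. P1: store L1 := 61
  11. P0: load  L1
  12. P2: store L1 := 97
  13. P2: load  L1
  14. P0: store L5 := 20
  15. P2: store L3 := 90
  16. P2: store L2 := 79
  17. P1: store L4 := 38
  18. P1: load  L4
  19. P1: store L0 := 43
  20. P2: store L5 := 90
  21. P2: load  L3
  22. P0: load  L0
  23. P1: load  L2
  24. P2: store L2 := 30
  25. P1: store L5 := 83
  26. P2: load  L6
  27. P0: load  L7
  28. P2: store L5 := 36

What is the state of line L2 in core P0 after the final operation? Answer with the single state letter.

[1] P0: store L1 := 24 | P0:M(24), P1:I, P2:I | bus: BusRdX
[2] P2: store L3 := 66 | P0:I, P1:I, P2:M(66) | bus: BusRdX
[3] P2: load  L3 | P0:I, P1:I, P2:M(66) | bus: none
[4] P0: store L5 := 16 | P0:M(16), P1:I, P2:I | bus: BusRdX
[5] P0: load  L7 | P0:E(70), P1:I, P2:I | bus: BusRd
[6] P2: store L3 := 62 | P0:I, P1:I, P2:M(62) | bus: none
[7] P0: store L6 := 76 | P0:M(76), P1:I, P2:I | bus: BusRdX
[8] P2: load  L3 | P0:I, P1:I, P2:M(62) | bus: none
[9] P1: load  L5 | P0:O(16), P1:S(16), P2:I | bus: BusRd
[10] P1: store L1 := 61 | P0:I, P1:M(61), P2:I | bus: BusRdX,Flush
[11] P0: load  L1 | P0:S(61), P1:O(61), P2:I | bus: BusRd
[12] P2: store L1 := 97 | P0:I, P1:I, P2:M(97) | bus: BusRdX,Flush
[13] P2: load  L1 | P0:I, P1:I, P2:M(97) | bus: none
[14] P0: store L5 := 20 | P0:M(20), P1:I, P2:I | bus: BusUpgr
[15] P2: store L3 := 90 | P0:I, P1:I, P2:M(90) | bus: none
[16] P2: store L2 := 79 | P0:I, P1:I, P2:M(79) | bus: BusRdX
[17] P1: store L4 := 38 | P0:I, P1:M(38), P2:I | bus: BusRdX
[18] P1: load  L4 | P0:I, P1:M(38), P2:I | bus: none
[19] P1: store L0 := 43 | P0:I, P1:M(43), P2:I | bus: BusRdX
[20] P2: store L5 := 90 | P0:I, P1:I, P2:M(90) | bus: BusRdX,Flush
[21] P2: load  L3 | P0:I, P1:I, P2:M(90) | bus: none
[22] P0: load  L0 | P0:S(43), P1:O(43), P2:I | bus: BusRd
[23] P1: load  L2 | P0:I, P1:S(79), P2:O(79) | bus: BusRd
[24] P2: store L2 := 30 | P0:I, P1:I, P2:M(30) | bus: BusUpgr
[25] P1: store L5 := 83 | P0:I, P1:M(83), P2:I | bus: BusRdX,Flush
[26] P2: load  L6 | P0:O(76), P1:I, P2:S(76) | bus: BusRd
[27] P0: load  L7 | P0:E(70), P1:I, P2:I | bus: none
[28] P2: store L5 := 36 | P0:I, P1:I, P2:M(36) | bus: BusRdX,Flush

state = I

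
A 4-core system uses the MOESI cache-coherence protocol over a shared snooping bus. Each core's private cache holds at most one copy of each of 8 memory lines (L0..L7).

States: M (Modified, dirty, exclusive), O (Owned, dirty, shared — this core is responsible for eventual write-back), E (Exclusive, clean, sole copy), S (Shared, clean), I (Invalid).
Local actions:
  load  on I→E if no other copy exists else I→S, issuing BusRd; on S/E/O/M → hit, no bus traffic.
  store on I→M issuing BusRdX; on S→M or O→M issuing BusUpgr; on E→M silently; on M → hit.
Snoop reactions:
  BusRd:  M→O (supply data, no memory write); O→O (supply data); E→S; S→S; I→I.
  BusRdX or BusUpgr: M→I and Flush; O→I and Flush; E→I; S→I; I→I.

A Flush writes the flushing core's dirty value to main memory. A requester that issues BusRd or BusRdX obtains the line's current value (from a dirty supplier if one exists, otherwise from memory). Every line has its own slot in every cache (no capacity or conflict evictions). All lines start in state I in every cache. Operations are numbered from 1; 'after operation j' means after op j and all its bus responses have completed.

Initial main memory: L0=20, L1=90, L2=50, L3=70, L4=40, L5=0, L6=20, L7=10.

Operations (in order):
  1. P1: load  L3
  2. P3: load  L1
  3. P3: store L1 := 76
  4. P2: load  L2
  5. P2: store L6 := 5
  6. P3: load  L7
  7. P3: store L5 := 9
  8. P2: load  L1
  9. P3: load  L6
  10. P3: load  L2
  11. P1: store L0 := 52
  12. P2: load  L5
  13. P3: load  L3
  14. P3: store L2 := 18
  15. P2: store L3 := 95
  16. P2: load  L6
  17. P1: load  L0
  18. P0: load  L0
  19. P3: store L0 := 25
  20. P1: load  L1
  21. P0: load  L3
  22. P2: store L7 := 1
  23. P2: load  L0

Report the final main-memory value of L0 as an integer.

memory[L0] = 52

  op1 P1: load  L3 → I/E/I/I on L3; bus BusRd; mem=70
  op2 P3: load  L1 → I/I/I/E on L1; bus BusRd; mem=90
  op3 P3: store L1 := 76 → I/I/I/M on L1; bus (none); mem=90
  op4 P2: load  L2 → I/I/E/I on L2; bus BusRd; mem=50
  op5 P2: store L6 := 5 → I/I/M/I on L6; bus BusRdX; mem=20
  op6 P3: load  L7 → I/I/I/E on L7; bus BusRd; mem=10
  op7 P3: store L5 := 9 → I/I/I/M on L5; bus BusRdX; mem=0
  op8 P2: load  L1 → I/I/S/O on L1; bus BusRd; mem=90
  op9 P3: load  L6 → I/I/O/S on L6; bus BusRd; mem=20
  op10 P3: load  L2 → I/I/S/S on L2; bus BusRd; mem=50
  op11 P1: store L0 := 52 → I/M/I/I on L0; bus BusRdX; mem=20
  op12 P2: load  L5 → I/I/S/O on L5; bus BusRd; mem=0
  op13 P3: load  L3 → I/S/I/S on L3; bus BusRd; mem=70
  op14 P3: store L2 := 18 → I/I/I/M on L2; bus BusUpgr; mem=50
  op15 P2: store L3 := 95 → I/I/M/I on L3; bus BusRdX; mem=70
  op16 P2: load  L6 → I/I/O/S on L6; bus (none); mem=20
  op17 P1: load  L0 → I/M/I/I on L0; bus (none); mem=20
  op18 P0: load  L0 → S/O/I/I on L0; bus BusRd; mem=20
  op19 P3: store L0 := 25 → I/I/I/M on L0; bus BusRdX Flush; mem=52
  op20 P1: load  L1 → I/S/S/O on L1; bus BusRd; mem=90
  op21 P0: load  L3 → S/I/O/I on L3; bus BusRd; mem=70
  op22 P2: store L7 := 1 → I/I/M/I on L7; bus BusRdX; mem=10
  op23 P2: load  L0 → I/I/S/O on L0; bus BusRd; mem=52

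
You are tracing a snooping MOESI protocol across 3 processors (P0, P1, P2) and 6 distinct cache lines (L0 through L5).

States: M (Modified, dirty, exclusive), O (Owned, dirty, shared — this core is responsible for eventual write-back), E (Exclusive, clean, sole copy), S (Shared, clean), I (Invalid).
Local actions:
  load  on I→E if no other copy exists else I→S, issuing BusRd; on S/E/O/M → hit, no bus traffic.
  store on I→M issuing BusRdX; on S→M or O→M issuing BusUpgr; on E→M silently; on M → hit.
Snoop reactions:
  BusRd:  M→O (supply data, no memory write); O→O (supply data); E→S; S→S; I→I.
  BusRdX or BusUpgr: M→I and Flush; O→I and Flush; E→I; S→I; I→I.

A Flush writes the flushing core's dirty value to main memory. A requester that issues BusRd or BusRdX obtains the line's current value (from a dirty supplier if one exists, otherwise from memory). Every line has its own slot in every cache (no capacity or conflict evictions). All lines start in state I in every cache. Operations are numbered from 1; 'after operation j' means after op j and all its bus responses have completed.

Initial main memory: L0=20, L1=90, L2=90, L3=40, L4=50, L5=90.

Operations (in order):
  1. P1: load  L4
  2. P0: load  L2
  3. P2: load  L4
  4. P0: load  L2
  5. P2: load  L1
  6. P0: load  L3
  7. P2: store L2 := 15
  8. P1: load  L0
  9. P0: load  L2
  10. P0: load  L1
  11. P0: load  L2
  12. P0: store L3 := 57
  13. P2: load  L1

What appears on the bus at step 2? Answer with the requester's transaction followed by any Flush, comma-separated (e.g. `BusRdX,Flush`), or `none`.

step 1: P1: load  L4  ⟶  IEI  (L4)  txn=BusRd  M[L4]=50
step 2: P0: load  L2  ⟶  EII  (L2)  txn=BusRd  M[L2]=90
step 3: P2: load  L4  ⟶  ISS  (L4)  txn=BusRd  M[L4]=50
step 4: P0: load  L2  ⟶  EII  (L2)  txn=∅  M[L2]=90
step 5: P2: load  L1  ⟶  IIE  (L1)  txn=BusRd  M[L1]=90
step 6: P0: load  L3  ⟶  EII  (L3)  txn=BusRd  M[L3]=40
step 7: P2: store L2 := 15  ⟶  IIM  (L2)  txn=BusRdX  M[L2]=90
step 8: P1: load  L0  ⟶  IEI  (L0)  txn=BusRd  M[L0]=20
step 9: P0: load  L2  ⟶  SIO  (L2)  txn=BusRd  M[L2]=90
step 10: P0: load  L1  ⟶  SIS  (L1)  txn=BusRd  M[L1]=90
step 11: P0: load  L2  ⟶  SIO  (L2)  txn=∅  M[L2]=90
step 12: P0: store L3 := 57  ⟶  MII  (L3)  txn=∅  M[L3]=40
step 13: P2: load  L1  ⟶  SIS  (L1)  txn=∅  M[L1]=90

bus = BusRd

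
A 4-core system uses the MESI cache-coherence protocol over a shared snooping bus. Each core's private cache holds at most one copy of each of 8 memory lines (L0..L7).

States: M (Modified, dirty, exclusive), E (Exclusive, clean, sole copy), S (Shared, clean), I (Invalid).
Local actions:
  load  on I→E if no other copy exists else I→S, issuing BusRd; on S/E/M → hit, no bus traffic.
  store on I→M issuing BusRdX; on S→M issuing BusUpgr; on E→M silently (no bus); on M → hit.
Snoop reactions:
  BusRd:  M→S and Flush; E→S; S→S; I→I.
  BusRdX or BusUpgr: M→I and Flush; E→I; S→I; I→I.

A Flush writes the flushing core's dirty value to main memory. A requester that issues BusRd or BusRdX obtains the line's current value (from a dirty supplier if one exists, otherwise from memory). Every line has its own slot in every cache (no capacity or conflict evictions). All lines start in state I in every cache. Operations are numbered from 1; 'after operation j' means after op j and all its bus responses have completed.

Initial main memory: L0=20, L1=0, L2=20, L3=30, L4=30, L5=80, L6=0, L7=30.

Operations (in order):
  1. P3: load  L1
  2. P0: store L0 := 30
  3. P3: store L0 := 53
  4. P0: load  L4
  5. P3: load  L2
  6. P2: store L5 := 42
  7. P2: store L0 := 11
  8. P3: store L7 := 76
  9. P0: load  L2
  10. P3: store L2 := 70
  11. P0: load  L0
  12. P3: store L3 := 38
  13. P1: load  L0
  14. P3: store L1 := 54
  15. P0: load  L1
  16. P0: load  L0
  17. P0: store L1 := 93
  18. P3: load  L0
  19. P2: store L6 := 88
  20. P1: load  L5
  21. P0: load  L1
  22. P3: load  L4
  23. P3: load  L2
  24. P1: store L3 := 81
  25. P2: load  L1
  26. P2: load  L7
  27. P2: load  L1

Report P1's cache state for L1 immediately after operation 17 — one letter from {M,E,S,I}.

state = I

  op1 P3: load  L1 → I/I/I/E on L1; bus BusRd; mem=0
  op2 P0: store L0 := 30 → M/I/I/I on L0; bus BusRdX; mem=20
  op3 P3: store L0 := 53 → I/I/I/M on L0; bus BusRdX Flush; mem=30
  op4 P0: load  L4 → E/I/I/I on L4; bus BusRd; mem=30
  op5 P3: load  L2 → I/I/I/E on L2; bus BusRd; mem=20
  op6 P2: store L5 := 42 → I/I/M/I on L5; bus BusRdX; mem=80
  op7 P2: store L0 := 11 → I/I/M/I on L0; bus BusRdX Flush; mem=53
  op8 P3: store L7 := 76 → I/I/I/M on L7; bus BusRdX; mem=30
  op9 P0: load  L2 → S/I/I/S on L2; bus BusRd; mem=20
  op10 P3: store L2 := 70 → I/I/I/M on L2; bus BusUpgr; mem=20
  op11 P0: load  L0 → S/I/S/I on L0; bus BusRd Flush; mem=11
  op12 P3: store L3 := 38 → I/I/I/M on L3; bus BusRdX; mem=30
  op13 P1: load  L0 → S/S/S/I on L0; bus BusRd; mem=11
  op14 P3: store L1 := 54 → I/I/I/M on L1; bus (none); mem=0
  op15 P0: load  L1 → S/I/I/S on L1; bus BusRd Flush; mem=54
  op16 P0: load  L0 → S/S/S/I on L0; bus (none); mem=11
  op17 P0: store L1 := 93 → M/I/I/I on L1; bus BusUpgr; mem=54
  op18 P3: load  L0 → S/S/S/S on L0; bus BusRd; mem=11
  op19 P2: store L6 := 88 → I/I/M/I on L6; bus BusRdX; mem=0
  op20 P1: load  L5 → I/S/S/I on L5; bus BusRd Flush; mem=42
  op21 P0: load  L1 → M/I/I/I on L1; bus (none); mem=54
  op22 P3: load  L4 → S/I/I/S on L4; bus BusRd; mem=30
  op23 P3: load  L2 → I/I/I/M on L2; bus (none); mem=20
  op24 P1: store L3 := 81 → I/M/I/I on L3; bus BusRdX Flush; mem=38
  op25 P2: load  L1 → S/I/S/I on L1; bus BusRd Flush; mem=93
  op26 P2: load  L7 → I/I/S/S on L7; bus BusRd Flush; mem=76
  op27 P2: load  L1 → S/I/S/I on L1; bus (none); mem=93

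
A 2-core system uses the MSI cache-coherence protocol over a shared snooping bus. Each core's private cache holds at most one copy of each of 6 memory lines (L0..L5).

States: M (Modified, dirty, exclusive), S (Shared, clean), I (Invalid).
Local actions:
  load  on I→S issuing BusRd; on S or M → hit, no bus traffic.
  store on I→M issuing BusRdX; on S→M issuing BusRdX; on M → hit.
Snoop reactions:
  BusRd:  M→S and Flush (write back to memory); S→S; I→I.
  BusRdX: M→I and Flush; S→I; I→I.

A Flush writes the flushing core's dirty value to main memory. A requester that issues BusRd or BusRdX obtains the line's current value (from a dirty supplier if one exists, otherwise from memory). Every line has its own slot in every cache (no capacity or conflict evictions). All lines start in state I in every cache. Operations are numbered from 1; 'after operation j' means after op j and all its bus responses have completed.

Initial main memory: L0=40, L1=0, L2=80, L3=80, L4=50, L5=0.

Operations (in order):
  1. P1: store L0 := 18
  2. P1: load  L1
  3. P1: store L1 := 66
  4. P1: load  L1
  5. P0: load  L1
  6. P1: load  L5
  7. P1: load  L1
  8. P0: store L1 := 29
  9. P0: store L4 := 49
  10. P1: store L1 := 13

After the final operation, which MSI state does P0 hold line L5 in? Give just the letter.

step 1: P1: store L0 := 18  ⟶  IM  (L0)  txn=BusRdX  M[L0]=40
step 2: P1: load  L1  ⟶  IS  (L1)  txn=BusRd  M[L1]=0
step 3: P1: store L1 := 66  ⟶  IM  (L1)  txn=BusRdX  M[L1]=0
step 4: P1: load  L1  ⟶  IM  (L1)  txn=∅  M[L1]=0
step 5: P0: load  L1  ⟶  SS  (L1)  txn=BusRd+Flush  M[L1]=66
step 6: P1: load  L5  ⟶  IS  (L5)  txn=BusRd  M[L5]=0
step 7: P1: load  L1  ⟶  SS  (L1)  txn=∅  M[L1]=66
step 8: P0: store L1 := 29  ⟶  MI  (L1)  txn=BusRdX  M[L1]=66
step 9: P0: store L4 := 49  ⟶  MI  (L4)  txn=BusRdX  M[L4]=50
step 10: P1: store L1 := 13  ⟶  IM  (L1)  txn=BusRdX+Flush  M[L1]=29

state = I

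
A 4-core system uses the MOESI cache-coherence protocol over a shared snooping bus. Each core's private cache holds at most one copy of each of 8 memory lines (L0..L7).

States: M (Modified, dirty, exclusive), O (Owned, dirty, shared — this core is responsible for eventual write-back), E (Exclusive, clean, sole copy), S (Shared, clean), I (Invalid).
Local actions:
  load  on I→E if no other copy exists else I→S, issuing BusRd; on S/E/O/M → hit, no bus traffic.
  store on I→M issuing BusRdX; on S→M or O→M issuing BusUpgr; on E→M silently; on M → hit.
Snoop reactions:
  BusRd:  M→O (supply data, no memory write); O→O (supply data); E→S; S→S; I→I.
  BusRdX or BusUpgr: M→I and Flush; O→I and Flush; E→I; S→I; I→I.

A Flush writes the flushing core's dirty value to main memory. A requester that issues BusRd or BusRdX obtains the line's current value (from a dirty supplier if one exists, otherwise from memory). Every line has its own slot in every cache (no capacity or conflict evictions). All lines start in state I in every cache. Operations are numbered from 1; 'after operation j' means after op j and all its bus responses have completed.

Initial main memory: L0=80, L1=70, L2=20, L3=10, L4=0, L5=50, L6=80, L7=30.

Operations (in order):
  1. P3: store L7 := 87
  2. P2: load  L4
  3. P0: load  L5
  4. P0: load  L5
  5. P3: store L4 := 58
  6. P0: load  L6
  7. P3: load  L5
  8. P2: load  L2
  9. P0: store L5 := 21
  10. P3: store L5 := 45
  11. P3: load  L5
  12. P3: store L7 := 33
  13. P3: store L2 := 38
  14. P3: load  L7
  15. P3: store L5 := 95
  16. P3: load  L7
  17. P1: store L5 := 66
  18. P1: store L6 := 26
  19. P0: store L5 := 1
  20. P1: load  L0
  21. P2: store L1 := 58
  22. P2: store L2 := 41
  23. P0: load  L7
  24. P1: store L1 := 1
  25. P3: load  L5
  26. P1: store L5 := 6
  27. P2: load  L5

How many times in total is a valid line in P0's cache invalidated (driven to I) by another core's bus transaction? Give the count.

1. P3: store L7 := 87  bus=[BusRdX]  L7: P0=I P1=I P2=I P3=M  mem[L7]=30
2. P2: load  L4  bus=[BusRd]  L4: P0=I P1=I P2=E P3=I  mem[L4]=0
3. P0: load  L5  bus=[BusRd]  L5: P0=E P1=I P2=I P3=I  mem[L5]=50
4. P0: load  L5  bus=[-]  L5: P0=E P1=I P2=I P3=I  mem[L5]=50
5. P3: store L4 := 58  bus=[BusRdX]  L4: P0=I P1=I P2=I P3=M  mem[L4]=0
6. P0: load  L6  bus=[BusRd]  L6: P0=E P1=I P2=I P3=I  mem[L6]=80
7. P3: load  L5  bus=[BusRd]  L5: P0=S P1=I P2=I P3=S  mem[L5]=50
8. P2: load  L2  bus=[BusRd]  L2: P0=I P1=I P2=E P3=I  mem[L2]=20
9. P0: store L5 := 21  bus=[BusUpgr]  L5: P0=M P1=I P2=I P3=I  mem[L5]=50
10. P3: store L5 := 45  bus=[BusRdX,Flush]  L5: P0=I P1=I P2=I P3=M  mem[L5]=21
11. P3: load  L5  bus=[-]  L5: P0=I P1=I P2=I P3=M  mem[L5]=21
12. P3: store L7 := 33  bus=[-]  L7: P0=I P1=I P2=I P3=M  mem[L7]=30
13. P3: store L2 := 38  bus=[BusRdX]  L2: P0=I P1=I P2=I P3=M  mem[L2]=20
14. P3: load  L7  bus=[-]  L7: P0=I P1=I P2=I P3=M  mem[L7]=30
15. P3: store L5 := 95  bus=[-]  L5: P0=I P1=I P2=I P3=M  mem[L5]=21
16. P3: load  L7  bus=[-]  L7: P0=I P1=I P2=I P3=M  mem[L7]=30
17. P1: store L5 := 66  bus=[BusRdX,Flush]  L5: P0=I P1=M P2=I P3=I  mem[L5]=95
18. P1: store L6 := 26  bus=[BusRdX]  L6: P0=I P1=M P2=I P3=I  mem[L6]=80
19. P0: store L5 := 1  bus=[BusRdX,Flush]  L5: P0=M P1=I P2=I P3=I  mem[L5]=66
20. P1: load  L0  bus=[BusRd]  L0: P0=I P1=E P2=I P3=I  mem[L0]=80
21. P2: store L1 := 58  bus=[BusRdX]  L1: P0=I P1=I P2=M P3=I  mem[L1]=70
22. P2: store L2 := 41  bus=[BusRdX,Flush]  L2: P0=I P1=I P2=M P3=I  mem[L2]=38
23. P0: load  L7  bus=[BusRd]  L7: P0=S P1=I P2=I P3=O  mem[L7]=30
24. P1: store L1 := 1  bus=[BusRdX,Flush]  L1: P0=I P1=M P2=I P3=I  mem[L1]=58
25. P3: load  L5  bus=[BusRd]  L5: P0=O P1=I P2=I P3=S  mem[L5]=66
26. P1: store L5 := 6  bus=[BusRdX,Flush]  L5: P0=I P1=M P2=I P3=I  mem[L5]=1
27. P2: load  L5  bus=[BusRd]  L5: P0=I P1=O P2=S P3=I  mem[L5]=1

invalidations = 3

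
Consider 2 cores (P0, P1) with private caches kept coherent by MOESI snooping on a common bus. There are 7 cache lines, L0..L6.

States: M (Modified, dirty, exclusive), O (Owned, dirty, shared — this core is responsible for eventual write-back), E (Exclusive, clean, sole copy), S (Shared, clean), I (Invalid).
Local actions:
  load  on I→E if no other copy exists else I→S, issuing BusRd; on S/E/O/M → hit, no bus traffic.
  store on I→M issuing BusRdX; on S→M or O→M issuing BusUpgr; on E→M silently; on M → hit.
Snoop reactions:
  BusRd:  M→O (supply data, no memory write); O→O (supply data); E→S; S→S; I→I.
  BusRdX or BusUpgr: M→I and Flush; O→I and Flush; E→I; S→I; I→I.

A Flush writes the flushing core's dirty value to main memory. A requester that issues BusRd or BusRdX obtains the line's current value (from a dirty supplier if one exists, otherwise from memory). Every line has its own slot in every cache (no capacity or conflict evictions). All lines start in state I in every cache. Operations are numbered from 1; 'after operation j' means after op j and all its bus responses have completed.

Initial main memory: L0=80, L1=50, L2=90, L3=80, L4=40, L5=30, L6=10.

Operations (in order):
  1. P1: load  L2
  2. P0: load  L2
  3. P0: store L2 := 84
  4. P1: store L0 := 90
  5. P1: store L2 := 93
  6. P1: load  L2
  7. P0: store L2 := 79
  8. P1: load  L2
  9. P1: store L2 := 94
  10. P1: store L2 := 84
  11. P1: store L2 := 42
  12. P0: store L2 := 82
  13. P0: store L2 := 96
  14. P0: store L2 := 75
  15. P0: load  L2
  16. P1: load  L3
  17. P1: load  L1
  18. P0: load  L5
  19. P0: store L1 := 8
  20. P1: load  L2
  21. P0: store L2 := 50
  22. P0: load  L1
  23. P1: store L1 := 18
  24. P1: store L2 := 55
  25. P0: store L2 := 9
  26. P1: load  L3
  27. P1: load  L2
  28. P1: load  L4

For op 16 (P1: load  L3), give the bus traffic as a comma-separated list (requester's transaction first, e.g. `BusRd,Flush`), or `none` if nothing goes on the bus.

  op1 P1: load  L2 → I/E on L2; bus BusRd; mem=90
  op2 P0: load  L2 → S/S on L2; bus BusRd; mem=90
  op3 P0: store L2 := 84 → M/I on L2; bus BusUpgr; mem=90
  op4 P1: store L0 := 90 → I/M on L0; bus BusRdX; mem=80
  op5 P1: store L2 := 93 → I/M on L2; bus BusRdX Flush; mem=84
  op6 P1: load  L2 → I/M on L2; bus (none); mem=84
  op7 P0: store L2 := 79 → M/I on L2; bus BusRdX Flush; mem=93
  op8 P1: load  L2 → O/S on L2; bus BusRd; mem=93
  op9 P1: store L2 := 94 → I/M on L2; bus BusUpgr Flush; mem=79
  op10 P1: store L2 := 84 → I/M on L2; bus (none); mem=79
  op11 P1: store L2 := 42 → I/M on L2; bus (none); mem=79
  op12 P0: store L2 := 82 → M/I on L2; bus BusRdX Flush; mem=42
  op13 P0: store L2 := 96 → M/I on L2; bus (none); mem=42
  op14 P0: store L2 := 75 → M/I on L2; bus (none); mem=42
  op15 P0: load  L2 → M/I on L2; bus (none); mem=42
  op16 P1: load  L3 → I/E on L3; bus BusRd; mem=80
  op17 P1: load  L1 → I/E on L1; bus BusRd; mem=50
  op18 P0: load  L5 → E/I on L5; bus BusRd; mem=30
  op19 P0: store L1 := 8 → M/I on L1; bus BusRdX; mem=50
  op20 P1: load  L2 → O/S on L2; bus BusRd; mem=42
  op21 P0: store L2 := 50 → M/I on L2; bus BusUpgr; mem=42
  op22 P0: load  L1 → M/I on L1; bus (none); mem=50
  op23 P1: store L1 := 18 → I/M on L1; bus BusRdX Flush; mem=8
  op24 P1: store L2 := 55 → I/M on L2; bus BusRdX Flush; mem=50
  op25 P0: store L2 := 9 → M/I on L2; bus BusRdX Flush; mem=55
  op26 P1: load  L3 → I/E on L3; bus (none); mem=80
  op27 P1: load  L2 → O/S on L2; bus BusRd; mem=55
  op28 P1: load  L4 → I/E on L4; bus BusRd; mem=40

bus = BusRd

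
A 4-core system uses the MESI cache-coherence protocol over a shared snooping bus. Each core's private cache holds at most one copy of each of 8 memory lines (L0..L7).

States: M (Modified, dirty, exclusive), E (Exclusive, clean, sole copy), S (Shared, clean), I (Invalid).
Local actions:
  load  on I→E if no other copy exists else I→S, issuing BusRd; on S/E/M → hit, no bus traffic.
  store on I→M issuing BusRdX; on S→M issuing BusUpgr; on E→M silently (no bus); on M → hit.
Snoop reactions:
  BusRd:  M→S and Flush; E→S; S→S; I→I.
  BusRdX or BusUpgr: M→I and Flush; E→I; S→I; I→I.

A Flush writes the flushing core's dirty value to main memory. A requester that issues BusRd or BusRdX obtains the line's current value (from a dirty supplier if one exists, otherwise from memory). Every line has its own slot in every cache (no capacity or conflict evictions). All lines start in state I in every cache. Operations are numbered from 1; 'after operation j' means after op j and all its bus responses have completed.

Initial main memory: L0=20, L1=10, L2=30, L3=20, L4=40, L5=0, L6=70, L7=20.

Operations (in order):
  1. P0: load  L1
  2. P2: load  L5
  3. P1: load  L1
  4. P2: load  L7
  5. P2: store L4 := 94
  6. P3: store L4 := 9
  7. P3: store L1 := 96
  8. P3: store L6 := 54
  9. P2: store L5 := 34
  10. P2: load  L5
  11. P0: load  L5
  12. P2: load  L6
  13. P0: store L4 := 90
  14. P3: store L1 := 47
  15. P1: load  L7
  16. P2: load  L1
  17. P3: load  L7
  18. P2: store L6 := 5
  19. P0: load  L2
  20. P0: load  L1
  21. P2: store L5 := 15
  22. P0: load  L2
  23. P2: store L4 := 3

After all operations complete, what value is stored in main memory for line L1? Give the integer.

memory[L1] = 47

  op1 P0: load  L1 → E/I/I/I on L1; bus BusRd; mem=10
  op2 P2: load  L5 → I/I/E/I on L5; bus BusRd; mem=0
  op3 P1: load  L1 → S/S/I/I on L1; bus BusRd; mem=10
  op4 P2: load  L7 → I/I/E/I on L7; bus BusRd; mem=20
  op5 P2: store L4 := 94 → I/I/M/I on L4; bus BusRdX; mem=40
  op6 P3: store L4 := 9 → I/I/I/M on L4; bus BusRdX Flush; mem=94
  op7 P3: store L1 := 96 → I/I/I/M on L1; bus BusRdX; mem=10
  op8 P3: store L6 := 54 → I/I/I/M on L6; bus BusRdX; mem=70
  op9 P2: store L5 := 34 → I/I/M/I on L5; bus (none); mem=0
  op10 P2: load  L5 → I/I/M/I on L5; bus (none); mem=0
  op11 P0: load  L5 → S/I/S/I on L5; bus BusRd Flush; mem=34
  op12 P2: load  L6 → I/I/S/S on L6; bus BusRd Flush; mem=54
  op13 P0: store L4 := 90 → M/I/I/I on L4; bus BusRdX Flush; mem=9
  op14 P3: store L1 := 47 → I/I/I/M on L1; bus (none); mem=10
  op15 P1: load  L7 → I/S/S/I on L7; bus BusRd; mem=20
  op16 P2: load  L1 → I/I/S/S on L1; bus BusRd Flush; mem=47
  op17 P3: load  L7 → I/S/S/S on L7; bus BusRd; mem=20
  op18 P2: store L6 := 5 → I/I/M/I on L6; bus BusUpgr; mem=54
  op19 P0: load  L2 → E/I/I/I on L2; bus BusRd; mem=30
  op20 P0: load  L1 → S/I/S/S on L1; bus BusRd; mem=47
  op21 P2: store L5 := 15 → I/I/M/I on L5; bus BusUpgr; mem=34
  op22 P0: load  L2 → E/I/I/I on L2; bus (none); mem=30
  op23 P2: store L4 := 3 → I/I/M/I on L4; bus BusRdX Flush; mem=90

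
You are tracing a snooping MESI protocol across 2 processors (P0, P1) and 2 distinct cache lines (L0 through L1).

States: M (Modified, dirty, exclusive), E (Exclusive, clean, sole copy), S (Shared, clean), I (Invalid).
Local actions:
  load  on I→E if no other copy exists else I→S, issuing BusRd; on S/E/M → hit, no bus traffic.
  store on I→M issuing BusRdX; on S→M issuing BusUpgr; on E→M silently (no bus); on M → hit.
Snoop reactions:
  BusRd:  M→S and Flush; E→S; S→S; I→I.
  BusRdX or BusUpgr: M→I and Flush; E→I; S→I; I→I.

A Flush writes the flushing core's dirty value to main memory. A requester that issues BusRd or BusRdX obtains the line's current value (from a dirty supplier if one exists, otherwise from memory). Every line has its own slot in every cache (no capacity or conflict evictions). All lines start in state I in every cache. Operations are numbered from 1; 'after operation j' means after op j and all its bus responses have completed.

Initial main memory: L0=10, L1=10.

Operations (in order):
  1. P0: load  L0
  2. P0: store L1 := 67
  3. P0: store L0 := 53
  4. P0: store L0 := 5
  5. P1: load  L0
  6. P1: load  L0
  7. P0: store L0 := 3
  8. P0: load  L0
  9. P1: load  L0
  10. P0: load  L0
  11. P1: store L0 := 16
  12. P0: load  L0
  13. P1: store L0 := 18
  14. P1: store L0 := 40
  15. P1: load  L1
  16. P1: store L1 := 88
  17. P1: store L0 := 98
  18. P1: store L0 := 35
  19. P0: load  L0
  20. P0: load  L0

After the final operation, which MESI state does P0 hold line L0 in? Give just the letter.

state = S

1. P0: load  L0  bus=[BusRd]  L0: P0=E P1=I  mem[L0]=10
2. P0: store L1 := 67  bus=[BusRdX]  L1: P0=M P1=I  mem[L1]=10
3. P0: store L0 := 53  bus=[-]  L0: P0=M P1=I  mem[L0]=10
4. P0: store L0 := 5  bus=[-]  L0: P0=M P1=I  mem[L0]=10
5. P1: load  L0  bus=[BusRd,Flush]  L0: P0=S P1=S  mem[L0]=5
6. P1: load  L0  bus=[-]  L0: P0=S P1=S  mem[L0]=5
7. P0: store L0 := 3  bus=[BusUpgr]  L0: P0=M P1=I  mem[L0]=5
8. P0: load  L0  bus=[-]  L0: P0=M P1=I  mem[L0]=5
9. P1: load  L0  bus=[BusRd,Flush]  L0: P0=S P1=S  mem[L0]=3
10. P0: load  L0  bus=[-]  L0: P0=S P1=S  mem[L0]=3
11. P1: store L0 := 16  bus=[BusUpgr]  L0: P0=I P1=M  mem[L0]=3
12. P0: load  L0  bus=[BusRd,Flush]  L0: P0=S P1=S  mem[L0]=16
13. P1: store L0 := 18  bus=[BusUpgr]  L0: P0=I P1=M  mem[L0]=16
14. P1: store L0 := 40  bus=[-]  L0: P0=I P1=M  mem[L0]=16
15. P1: load  L1  bus=[BusRd,Flush]  L1: P0=S P1=S  mem[L1]=67
16. P1: store L1 := 88  bus=[BusUpgr]  L1: P0=I P1=M  mem[L1]=67
17. P1: store L0 := 98  bus=[-]  L0: P0=I P1=M  mem[L0]=16
18. P1: store L0 := 35  bus=[-]  L0: P0=I P1=M  mem[L0]=16
19. P0: load  L0  bus=[BusRd,Flush]  L0: P0=S P1=S  mem[L0]=35
20. P0: load  L0  bus=[-]  L0: P0=S P1=S  mem[L0]=35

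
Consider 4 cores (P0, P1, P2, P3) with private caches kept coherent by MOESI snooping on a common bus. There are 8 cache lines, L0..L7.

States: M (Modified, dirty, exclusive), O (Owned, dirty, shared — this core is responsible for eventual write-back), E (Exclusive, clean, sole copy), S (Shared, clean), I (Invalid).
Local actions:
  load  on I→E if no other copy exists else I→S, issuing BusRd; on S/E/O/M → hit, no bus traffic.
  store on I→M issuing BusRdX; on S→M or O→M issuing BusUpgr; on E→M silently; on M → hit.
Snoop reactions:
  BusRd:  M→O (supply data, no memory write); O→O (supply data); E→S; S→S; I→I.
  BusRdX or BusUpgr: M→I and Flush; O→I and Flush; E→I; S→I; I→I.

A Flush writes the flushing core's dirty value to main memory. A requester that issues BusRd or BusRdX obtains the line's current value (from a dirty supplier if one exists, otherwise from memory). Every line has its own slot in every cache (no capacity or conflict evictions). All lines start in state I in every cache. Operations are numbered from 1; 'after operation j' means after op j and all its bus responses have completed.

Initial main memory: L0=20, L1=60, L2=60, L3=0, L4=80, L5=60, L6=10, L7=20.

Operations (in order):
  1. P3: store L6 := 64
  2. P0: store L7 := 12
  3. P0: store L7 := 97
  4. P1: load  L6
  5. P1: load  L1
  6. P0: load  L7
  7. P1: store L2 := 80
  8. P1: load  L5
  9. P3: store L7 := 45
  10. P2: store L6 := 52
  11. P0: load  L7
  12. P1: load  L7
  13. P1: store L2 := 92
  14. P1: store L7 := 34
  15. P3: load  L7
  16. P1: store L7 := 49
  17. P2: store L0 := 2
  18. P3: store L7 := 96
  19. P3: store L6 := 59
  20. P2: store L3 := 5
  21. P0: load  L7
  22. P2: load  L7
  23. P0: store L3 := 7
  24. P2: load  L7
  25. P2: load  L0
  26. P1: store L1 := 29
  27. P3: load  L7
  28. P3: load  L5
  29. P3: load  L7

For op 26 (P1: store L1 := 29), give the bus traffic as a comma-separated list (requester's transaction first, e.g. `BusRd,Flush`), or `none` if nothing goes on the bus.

bus = none

1. P3: store L6 := 64  bus=[BusRdX]  L6: P0=I P1=I P2=I P3=M  mem[L6]=10
2. P0: store L7 := 12  bus=[BusRdX]  L7: P0=M P1=I P2=I P3=I  mem[L7]=20
3. P0: store L7 := 97  bus=[-]  L7: P0=M P1=I P2=I P3=I  mem[L7]=20
4. P1: load  L6  bus=[BusRd]  L6: P0=I P1=S P2=I P3=O  mem[L6]=10
5. P1: load  L1  bus=[BusRd]  L1: P0=I P1=E P2=I P3=I  mem[L1]=60
6. P0: load  L7  bus=[-]  L7: P0=M P1=I P2=I P3=I  mem[L7]=20
7. P1: store L2 := 80  bus=[BusRdX]  L2: P0=I P1=M P2=I P3=I  mem[L2]=60
8. P1: load  L5  bus=[BusRd]  L5: P0=I P1=E P2=I P3=I  mem[L5]=60
9. P3: store L7 := 45  bus=[BusRdX,Flush]  L7: P0=I P1=I P2=I P3=M  mem[L7]=97
10. P2: store L6 := 52  bus=[BusRdX,Flush]  L6: P0=I P1=I P2=M P3=I  mem[L6]=64
11. P0: load  L7  bus=[BusRd]  L7: P0=S P1=I P2=I P3=O  mem[L7]=97
12. P1: load  L7  bus=[BusRd]  L7: P0=S P1=S P2=I P3=O  mem[L7]=97
13. P1: store L2 := 92  bus=[-]  L2: P0=I P1=M P2=I P3=I  mem[L2]=60
14. P1: store L7 := 34  bus=[BusUpgr,Flush]  L7: P0=I P1=M P2=I P3=I  mem[L7]=45
15. P3: load  L7  bus=[BusRd]  L7: P0=I P1=O P2=I P3=S  mem[L7]=45
16. P1: store L7 := 49  bus=[BusUpgr]  L7: P0=I P1=M P2=I P3=I  mem[L7]=45
17. P2: store L0 := 2  bus=[BusRdX]  L0: P0=I P1=I P2=M P3=I  mem[L0]=20
18. P3: store L7 := 96  bus=[BusRdX,Flush]  L7: P0=I P1=I P2=I P3=M  mem[L7]=49
19. P3: store L6 := 59  bus=[BusRdX,Flush]  L6: P0=I P1=I P2=I P3=M  mem[L6]=52
20. P2: store L3 := 5  bus=[BusRdX]  L3: P0=I P1=I P2=M P3=I  mem[L3]=0
21. P0: load  L7  bus=[BusRd]  L7: P0=S P1=I P2=I P3=O  mem[L7]=49
22. P2: load  L7  bus=[BusRd]  L7: P0=S P1=I P2=S P3=O  mem[L7]=49
23. P0: store L3 := 7  bus=[BusRdX,Flush]  L3: P0=M P1=I P2=I P3=I  mem[L3]=5
24. P2: load  L7  bus=[-]  L7: P0=S P1=I P2=S P3=O  mem[L7]=49
25. P2: load  L0  bus=[-]  L0: P0=I P1=I P2=M P3=I  mem[L0]=20
26. P1: store L1 := 29  bus=[-]  L1: P0=I P1=M P2=I P3=I  mem[L1]=60
27. P3: load  L7  bus=[-]  L7: P0=S P1=I P2=S P3=O  mem[L7]=49
28. P3: load  L5  bus=[BusRd]  L5: P0=I P1=S P2=I P3=S  mem[L5]=60
29. P3: load  L7  bus=[-]  L7: P0=S P1=I P2=S P3=O  mem[L7]=49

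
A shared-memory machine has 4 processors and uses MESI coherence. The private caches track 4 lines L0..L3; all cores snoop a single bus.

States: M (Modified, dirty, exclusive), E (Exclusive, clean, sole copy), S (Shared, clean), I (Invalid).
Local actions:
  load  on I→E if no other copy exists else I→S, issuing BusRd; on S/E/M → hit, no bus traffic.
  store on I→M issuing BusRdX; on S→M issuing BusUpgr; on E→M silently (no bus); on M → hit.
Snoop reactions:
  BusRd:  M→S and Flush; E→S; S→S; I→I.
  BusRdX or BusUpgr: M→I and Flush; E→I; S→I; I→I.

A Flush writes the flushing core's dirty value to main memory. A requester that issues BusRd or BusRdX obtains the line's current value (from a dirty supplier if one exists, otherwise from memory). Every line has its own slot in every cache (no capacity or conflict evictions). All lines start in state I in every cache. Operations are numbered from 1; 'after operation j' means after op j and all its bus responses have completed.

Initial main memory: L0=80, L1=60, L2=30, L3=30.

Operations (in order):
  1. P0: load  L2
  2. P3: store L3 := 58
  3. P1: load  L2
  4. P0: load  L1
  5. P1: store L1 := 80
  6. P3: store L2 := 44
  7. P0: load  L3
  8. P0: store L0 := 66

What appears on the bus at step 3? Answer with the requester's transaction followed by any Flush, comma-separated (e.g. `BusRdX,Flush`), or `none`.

bus = BusRd

step 1: P0: load  L2  ⟶  EIII  (L2)  txn=BusRd  M[L2]=30
step 2: P3: store L3 := 58  ⟶  IIIM  (L3)  txn=BusRdX  M[L3]=30
step 3: P1: load  L2  ⟶  SSII  (L2)  txn=BusRd  M[L2]=30
step 4: P0: load  L1  ⟶  EIII  (L1)  txn=BusRd  M[L1]=60
step 5: P1: store L1 := 80  ⟶  IMII  (L1)  txn=BusRdX  M[L1]=60
step 6: P3: store L2 := 44  ⟶  IIIM  (L2)  txn=BusRdX  M[L2]=30
step 7: P0: load  L3  ⟶  SIIS  (L3)  txn=BusRd+Flush  M[L3]=58
step 8: P0: store L0 := 66  ⟶  MIII  (L0)  txn=BusRdX  M[L0]=80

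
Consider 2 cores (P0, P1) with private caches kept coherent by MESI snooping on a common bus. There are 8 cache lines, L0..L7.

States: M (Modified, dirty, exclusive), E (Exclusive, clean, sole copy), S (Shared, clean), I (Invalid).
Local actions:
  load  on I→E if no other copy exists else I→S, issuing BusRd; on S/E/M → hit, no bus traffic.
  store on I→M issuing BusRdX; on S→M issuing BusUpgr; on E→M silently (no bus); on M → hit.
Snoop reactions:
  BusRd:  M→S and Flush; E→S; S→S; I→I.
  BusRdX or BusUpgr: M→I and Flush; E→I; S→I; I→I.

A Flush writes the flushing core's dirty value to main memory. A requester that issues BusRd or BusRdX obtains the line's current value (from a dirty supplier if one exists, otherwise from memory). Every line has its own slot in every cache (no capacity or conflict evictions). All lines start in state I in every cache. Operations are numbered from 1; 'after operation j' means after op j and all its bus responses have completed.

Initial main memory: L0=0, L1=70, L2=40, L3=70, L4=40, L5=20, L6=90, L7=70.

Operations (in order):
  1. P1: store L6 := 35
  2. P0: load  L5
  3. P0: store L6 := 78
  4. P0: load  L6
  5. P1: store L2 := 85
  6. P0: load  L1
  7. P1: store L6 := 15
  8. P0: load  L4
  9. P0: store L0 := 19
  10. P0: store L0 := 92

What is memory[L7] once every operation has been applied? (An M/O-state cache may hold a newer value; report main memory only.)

memory[L7] = 70

step 1: P1: store L6 := 35  ⟶  IM  (L6)  txn=BusRdX  M[L6]=90
step 2: P0: load  L5  ⟶  EI  (L5)  txn=BusRd  M[L5]=20
step 3: P0: store L6 := 78  ⟶  MI  (L6)  txn=BusRdX+Flush  M[L6]=35
step 4: P0: load  L6  ⟶  MI  (L6)  txn=∅  M[L6]=35
step 5: P1: store L2 := 85  ⟶  IM  (L2)  txn=BusRdX  M[L2]=40
step 6: P0: load  L1  ⟶  EI  (L1)  txn=BusRd  M[L1]=70
step 7: P1: store L6 := 15  ⟶  IM  (L6)  txn=BusRdX+Flush  M[L6]=78
step 8: P0: load  L4  ⟶  EI  (L4)  txn=BusRd  M[L4]=40
step 9: P0: store L0 := 19  ⟶  MI  (L0)  txn=BusRdX  M[L0]=0
step 10: P0: store L0 := 92  ⟶  MI  (L0)  txn=∅  M[L0]=0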